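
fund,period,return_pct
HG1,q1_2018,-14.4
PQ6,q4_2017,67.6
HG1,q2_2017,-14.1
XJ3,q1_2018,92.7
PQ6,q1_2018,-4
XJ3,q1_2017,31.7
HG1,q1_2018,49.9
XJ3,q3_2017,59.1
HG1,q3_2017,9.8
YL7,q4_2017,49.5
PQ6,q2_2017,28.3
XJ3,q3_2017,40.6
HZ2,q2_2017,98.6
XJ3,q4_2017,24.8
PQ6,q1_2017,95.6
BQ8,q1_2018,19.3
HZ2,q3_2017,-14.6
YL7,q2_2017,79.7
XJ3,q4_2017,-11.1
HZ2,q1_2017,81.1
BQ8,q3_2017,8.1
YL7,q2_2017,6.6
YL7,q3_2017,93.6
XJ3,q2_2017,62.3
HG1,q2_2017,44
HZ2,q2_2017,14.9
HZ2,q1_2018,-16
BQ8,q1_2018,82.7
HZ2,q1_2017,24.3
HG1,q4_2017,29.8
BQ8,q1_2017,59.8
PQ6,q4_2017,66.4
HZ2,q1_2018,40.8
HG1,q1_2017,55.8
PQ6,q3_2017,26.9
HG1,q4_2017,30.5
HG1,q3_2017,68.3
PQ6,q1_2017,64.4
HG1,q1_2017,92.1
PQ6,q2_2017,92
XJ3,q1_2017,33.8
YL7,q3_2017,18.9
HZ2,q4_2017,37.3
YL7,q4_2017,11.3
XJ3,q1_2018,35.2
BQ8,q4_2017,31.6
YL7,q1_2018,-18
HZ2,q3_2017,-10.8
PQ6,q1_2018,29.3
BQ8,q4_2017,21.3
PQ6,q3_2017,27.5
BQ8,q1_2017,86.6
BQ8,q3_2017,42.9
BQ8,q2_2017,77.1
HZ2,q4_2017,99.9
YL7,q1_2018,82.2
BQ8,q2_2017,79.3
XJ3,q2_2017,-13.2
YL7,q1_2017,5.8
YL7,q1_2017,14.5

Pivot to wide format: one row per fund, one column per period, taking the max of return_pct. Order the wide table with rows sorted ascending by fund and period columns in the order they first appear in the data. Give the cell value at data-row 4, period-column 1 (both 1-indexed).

With rows sorted ascending by fund, row 4 is fund=PQ6. period columns in first-appearance order: q1_2018, q4_2017, q2_2017, q1_2017, q3_2017; column 1 is q1_2018.
Long rows with fund=PQ6, period=q1_2018: max(-4, 29.3) = 29.3.

29.3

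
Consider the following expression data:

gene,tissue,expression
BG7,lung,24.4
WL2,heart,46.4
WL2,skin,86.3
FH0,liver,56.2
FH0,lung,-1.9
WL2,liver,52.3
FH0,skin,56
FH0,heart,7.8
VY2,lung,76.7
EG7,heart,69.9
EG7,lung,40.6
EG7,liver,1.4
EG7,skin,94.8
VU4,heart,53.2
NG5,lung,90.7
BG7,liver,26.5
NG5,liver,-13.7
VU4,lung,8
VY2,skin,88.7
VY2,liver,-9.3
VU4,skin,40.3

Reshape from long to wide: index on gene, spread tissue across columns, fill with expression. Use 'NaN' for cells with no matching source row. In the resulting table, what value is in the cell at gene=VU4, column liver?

NaN

No long-format row has gene=VU4 and tissue=liver, so the cell is NaN.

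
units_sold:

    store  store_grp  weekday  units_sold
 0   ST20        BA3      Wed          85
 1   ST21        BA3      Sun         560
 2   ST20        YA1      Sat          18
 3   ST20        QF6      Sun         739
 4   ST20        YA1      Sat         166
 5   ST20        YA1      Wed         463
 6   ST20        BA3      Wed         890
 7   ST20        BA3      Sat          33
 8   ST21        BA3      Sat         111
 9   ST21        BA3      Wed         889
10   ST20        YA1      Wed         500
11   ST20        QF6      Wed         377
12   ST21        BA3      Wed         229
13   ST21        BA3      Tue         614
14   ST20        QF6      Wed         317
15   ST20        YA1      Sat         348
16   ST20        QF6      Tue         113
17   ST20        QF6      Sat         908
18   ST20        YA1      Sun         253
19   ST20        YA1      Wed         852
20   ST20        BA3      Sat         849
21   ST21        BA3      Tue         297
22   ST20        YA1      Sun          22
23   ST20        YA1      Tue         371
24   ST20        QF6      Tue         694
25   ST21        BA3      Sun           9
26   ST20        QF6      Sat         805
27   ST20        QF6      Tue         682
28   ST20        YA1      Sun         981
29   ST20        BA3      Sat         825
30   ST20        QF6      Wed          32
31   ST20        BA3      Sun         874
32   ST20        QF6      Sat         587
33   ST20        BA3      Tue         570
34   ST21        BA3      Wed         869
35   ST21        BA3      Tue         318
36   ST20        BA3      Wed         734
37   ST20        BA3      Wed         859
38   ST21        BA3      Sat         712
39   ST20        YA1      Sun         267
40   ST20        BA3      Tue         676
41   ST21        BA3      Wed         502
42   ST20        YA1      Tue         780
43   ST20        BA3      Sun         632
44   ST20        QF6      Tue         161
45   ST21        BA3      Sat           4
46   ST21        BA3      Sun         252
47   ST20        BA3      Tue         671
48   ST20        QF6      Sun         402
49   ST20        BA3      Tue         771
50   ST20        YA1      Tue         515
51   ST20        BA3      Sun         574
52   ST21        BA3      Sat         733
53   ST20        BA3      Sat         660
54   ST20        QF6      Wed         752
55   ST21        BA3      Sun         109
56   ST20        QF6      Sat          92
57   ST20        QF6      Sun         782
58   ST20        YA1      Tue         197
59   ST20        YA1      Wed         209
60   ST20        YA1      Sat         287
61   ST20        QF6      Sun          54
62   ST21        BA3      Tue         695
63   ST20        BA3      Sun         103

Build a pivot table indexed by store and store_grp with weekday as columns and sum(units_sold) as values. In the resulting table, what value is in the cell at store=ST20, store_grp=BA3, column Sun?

Rows with store=ST20, store_grp=BA3 and weekday=Sun: units_sold values are 874, 632, 574, 103.
874 + 632 + 574 + 103 = 2183.

2183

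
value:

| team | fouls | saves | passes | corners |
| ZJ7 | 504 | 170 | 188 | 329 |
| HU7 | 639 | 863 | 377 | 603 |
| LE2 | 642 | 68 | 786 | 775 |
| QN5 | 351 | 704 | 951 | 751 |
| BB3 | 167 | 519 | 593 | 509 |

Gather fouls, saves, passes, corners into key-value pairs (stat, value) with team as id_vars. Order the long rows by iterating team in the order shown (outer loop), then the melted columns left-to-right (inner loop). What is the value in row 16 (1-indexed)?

751

20 rows total (5 × 4). Row 16: index ⌊(16-1)/4⌋ = 3 into team → QN5; (16-1) mod 4 = 3 into the melted columns → corners.
So row 16 is (QN5, corners, 751); value = 751.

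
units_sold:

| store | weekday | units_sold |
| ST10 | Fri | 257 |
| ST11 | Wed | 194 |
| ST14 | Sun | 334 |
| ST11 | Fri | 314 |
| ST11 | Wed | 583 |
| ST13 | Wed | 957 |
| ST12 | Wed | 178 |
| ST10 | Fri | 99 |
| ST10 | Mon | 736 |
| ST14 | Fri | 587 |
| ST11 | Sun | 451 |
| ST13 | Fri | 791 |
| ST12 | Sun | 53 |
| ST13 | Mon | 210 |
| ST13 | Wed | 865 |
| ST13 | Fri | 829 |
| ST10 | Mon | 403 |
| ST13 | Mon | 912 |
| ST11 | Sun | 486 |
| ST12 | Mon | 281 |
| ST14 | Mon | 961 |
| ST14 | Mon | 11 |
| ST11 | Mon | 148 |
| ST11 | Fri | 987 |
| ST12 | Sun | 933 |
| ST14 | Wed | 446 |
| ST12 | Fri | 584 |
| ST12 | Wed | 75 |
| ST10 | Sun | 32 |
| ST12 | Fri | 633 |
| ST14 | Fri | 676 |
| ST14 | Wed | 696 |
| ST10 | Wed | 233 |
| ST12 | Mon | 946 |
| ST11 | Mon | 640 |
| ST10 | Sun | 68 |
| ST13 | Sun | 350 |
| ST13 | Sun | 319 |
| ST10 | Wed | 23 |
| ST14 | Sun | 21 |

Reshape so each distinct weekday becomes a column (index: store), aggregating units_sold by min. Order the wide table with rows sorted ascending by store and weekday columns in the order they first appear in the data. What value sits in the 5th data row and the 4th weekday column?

11

With rows sorted ascending by store, row 5 is store=ST14. weekday columns in first-appearance order: Fri, Wed, Sun, Mon; column 4 is Mon.
Long rows with store=ST14, weekday=Mon: min(961, 11) = 11.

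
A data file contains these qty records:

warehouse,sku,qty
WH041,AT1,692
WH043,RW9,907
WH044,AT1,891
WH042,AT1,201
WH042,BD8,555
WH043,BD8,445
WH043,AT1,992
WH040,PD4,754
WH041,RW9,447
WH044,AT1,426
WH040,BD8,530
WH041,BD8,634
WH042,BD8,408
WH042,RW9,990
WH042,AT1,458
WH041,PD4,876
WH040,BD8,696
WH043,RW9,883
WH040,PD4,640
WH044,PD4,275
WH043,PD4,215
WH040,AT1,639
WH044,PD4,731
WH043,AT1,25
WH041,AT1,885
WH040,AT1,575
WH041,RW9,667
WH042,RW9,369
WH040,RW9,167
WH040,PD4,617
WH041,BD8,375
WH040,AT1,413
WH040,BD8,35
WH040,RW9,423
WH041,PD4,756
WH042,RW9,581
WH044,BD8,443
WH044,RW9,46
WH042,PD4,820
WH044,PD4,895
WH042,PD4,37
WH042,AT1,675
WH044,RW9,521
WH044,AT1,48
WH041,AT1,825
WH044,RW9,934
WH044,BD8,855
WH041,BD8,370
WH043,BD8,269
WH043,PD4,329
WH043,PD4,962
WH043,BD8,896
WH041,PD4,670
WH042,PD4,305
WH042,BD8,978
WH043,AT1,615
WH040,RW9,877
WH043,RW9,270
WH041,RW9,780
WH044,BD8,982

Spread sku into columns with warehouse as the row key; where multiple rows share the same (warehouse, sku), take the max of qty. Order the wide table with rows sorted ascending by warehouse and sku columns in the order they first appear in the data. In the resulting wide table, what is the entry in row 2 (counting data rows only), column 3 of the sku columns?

634

With rows sorted ascending by warehouse, row 2 is warehouse=WH041. sku columns in first-appearance order: AT1, RW9, BD8, PD4; column 3 is BD8.
Long rows with warehouse=WH041, sku=BD8: max(634, 375, 370) = 634.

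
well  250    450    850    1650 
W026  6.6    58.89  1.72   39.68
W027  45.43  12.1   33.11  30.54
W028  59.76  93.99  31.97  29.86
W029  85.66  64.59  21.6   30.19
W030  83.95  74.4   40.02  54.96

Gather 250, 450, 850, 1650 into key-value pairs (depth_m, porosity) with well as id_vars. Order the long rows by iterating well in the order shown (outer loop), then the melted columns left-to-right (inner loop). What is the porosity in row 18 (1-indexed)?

74.4

20 rows total (5 × 4). Row 18: index ⌊(18-1)/4⌋ = 4 into well → W030; (18-1) mod 4 = 1 into the melted columns → 450.
So row 18 is (W030, 450, 74.4); porosity = 74.4.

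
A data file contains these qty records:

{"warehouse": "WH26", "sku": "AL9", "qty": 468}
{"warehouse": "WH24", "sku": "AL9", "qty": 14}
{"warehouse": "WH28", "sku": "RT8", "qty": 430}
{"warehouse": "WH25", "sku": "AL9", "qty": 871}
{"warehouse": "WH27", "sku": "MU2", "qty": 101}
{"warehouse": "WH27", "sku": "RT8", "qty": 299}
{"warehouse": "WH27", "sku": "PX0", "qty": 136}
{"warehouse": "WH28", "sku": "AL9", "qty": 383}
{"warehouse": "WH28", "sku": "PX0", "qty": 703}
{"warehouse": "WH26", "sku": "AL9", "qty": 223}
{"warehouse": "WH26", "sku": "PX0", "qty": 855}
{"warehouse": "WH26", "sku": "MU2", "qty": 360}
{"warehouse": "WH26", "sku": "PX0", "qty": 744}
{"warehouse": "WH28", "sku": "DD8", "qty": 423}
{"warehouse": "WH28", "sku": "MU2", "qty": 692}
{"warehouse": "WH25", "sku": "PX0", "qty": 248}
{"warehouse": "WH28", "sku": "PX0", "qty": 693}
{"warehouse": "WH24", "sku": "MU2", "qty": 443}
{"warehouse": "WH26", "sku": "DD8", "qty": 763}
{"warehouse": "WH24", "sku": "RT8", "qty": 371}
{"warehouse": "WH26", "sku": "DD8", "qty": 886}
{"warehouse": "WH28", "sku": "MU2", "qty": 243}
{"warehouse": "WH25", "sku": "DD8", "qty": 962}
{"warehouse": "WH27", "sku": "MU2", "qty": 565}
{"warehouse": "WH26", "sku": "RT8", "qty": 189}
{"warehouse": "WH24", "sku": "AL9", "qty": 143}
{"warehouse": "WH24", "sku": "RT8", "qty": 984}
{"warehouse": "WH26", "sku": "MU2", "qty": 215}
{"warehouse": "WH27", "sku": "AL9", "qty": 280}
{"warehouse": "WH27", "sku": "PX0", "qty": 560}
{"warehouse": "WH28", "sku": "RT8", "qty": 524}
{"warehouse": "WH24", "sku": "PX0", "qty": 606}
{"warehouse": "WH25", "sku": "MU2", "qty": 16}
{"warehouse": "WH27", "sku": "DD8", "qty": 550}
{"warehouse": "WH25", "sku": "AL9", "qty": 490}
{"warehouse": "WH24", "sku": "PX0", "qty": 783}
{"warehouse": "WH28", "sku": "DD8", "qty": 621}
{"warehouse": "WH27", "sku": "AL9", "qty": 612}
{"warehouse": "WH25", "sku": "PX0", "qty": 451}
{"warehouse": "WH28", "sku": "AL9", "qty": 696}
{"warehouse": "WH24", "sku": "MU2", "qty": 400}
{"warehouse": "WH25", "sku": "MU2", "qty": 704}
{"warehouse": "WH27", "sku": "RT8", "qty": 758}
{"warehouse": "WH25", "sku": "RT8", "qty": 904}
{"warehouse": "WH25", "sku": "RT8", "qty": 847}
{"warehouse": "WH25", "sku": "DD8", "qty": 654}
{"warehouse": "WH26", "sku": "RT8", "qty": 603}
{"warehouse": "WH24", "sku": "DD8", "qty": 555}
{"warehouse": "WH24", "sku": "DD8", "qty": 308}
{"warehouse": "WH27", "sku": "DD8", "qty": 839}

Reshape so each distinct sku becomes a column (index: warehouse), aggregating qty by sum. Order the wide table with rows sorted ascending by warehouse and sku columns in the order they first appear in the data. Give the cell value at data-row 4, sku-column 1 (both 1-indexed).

With rows sorted ascending by warehouse, row 4 is warehouse=WH27. sku columns in first-appearance order: AL9, RT8, MU2, PX0, DD8; column 1 is AL9.
Long rows with warehouse=WH27, sku=AL9: 280 + 612 = 892.

892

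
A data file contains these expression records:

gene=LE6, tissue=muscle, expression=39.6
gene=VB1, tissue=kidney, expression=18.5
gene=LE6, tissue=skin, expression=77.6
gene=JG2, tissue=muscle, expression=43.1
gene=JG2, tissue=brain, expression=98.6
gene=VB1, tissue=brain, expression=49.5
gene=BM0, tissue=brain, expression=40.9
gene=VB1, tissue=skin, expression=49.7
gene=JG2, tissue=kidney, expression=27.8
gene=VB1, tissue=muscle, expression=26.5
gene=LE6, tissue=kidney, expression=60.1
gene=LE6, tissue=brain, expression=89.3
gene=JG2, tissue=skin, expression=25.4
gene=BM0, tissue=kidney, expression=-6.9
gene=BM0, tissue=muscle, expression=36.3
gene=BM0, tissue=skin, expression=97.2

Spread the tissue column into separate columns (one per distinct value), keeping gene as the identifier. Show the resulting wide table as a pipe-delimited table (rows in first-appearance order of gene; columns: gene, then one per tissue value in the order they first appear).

| gene | muscle | kidney | skin | brain |
| LE6 | 39.6 | 60.1 | 77.6 | 89.3 |
| VB1 | 26.5 | 18.5 | 49.7 | 49.5 |
| JG2 | 43.1 | 27.8 | 25.4 | 98.6 |
| BM0 | 36.3 | -6.9 | 97.2 | 40.9 |

Columns: gene plus the 4 distinct tissue values (muscle, kidney, skin, brain).
For example, row LE6 column muscle takes expression=39.6 from the long row (LE6, muscle).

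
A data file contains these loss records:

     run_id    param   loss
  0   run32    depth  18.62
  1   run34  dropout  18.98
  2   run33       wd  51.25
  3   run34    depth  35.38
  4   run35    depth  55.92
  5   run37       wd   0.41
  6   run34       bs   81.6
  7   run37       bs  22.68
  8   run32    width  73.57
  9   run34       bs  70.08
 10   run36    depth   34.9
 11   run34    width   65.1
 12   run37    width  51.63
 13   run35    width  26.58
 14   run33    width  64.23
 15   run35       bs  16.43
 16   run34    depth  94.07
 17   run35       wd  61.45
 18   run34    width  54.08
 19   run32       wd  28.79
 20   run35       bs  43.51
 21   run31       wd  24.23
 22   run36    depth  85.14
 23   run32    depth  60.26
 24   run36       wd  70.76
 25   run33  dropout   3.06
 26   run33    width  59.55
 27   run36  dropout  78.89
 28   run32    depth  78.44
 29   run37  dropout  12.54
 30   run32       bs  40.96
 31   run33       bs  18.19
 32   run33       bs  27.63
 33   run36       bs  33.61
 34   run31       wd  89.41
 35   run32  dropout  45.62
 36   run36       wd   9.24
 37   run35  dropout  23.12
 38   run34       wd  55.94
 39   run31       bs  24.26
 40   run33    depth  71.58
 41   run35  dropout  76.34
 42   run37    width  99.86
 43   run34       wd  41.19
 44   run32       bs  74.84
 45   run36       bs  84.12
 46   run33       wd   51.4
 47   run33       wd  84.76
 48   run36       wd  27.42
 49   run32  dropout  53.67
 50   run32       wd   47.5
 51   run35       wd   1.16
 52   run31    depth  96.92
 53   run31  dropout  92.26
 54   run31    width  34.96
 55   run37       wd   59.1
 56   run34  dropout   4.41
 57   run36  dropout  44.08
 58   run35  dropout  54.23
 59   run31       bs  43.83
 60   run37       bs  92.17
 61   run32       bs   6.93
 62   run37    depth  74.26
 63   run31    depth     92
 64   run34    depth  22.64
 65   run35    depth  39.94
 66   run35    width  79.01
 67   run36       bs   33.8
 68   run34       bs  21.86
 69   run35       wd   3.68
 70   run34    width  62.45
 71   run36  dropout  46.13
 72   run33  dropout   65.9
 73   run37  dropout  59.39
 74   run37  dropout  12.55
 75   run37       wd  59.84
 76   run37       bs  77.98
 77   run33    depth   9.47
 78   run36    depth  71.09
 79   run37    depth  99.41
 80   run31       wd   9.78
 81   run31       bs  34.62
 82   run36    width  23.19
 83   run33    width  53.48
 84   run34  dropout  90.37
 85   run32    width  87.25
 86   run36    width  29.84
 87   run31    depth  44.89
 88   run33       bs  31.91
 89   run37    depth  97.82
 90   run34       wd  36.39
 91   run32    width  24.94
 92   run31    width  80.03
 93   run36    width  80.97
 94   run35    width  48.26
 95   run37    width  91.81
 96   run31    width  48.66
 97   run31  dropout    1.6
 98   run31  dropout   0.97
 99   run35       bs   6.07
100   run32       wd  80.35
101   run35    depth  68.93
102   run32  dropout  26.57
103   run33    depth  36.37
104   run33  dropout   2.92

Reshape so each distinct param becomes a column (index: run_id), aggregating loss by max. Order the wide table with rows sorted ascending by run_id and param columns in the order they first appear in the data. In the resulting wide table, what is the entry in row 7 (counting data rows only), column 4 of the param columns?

With rows sorted ascending by run_id, row 7 is run_id=run37. param columns in first-appearance order: depth, dropout, wd, bs, width; column 4 is bs.
Long rows with run_id=run37, param=bs: max(22.68, 92.17, 77.98) = 92.17.

92.17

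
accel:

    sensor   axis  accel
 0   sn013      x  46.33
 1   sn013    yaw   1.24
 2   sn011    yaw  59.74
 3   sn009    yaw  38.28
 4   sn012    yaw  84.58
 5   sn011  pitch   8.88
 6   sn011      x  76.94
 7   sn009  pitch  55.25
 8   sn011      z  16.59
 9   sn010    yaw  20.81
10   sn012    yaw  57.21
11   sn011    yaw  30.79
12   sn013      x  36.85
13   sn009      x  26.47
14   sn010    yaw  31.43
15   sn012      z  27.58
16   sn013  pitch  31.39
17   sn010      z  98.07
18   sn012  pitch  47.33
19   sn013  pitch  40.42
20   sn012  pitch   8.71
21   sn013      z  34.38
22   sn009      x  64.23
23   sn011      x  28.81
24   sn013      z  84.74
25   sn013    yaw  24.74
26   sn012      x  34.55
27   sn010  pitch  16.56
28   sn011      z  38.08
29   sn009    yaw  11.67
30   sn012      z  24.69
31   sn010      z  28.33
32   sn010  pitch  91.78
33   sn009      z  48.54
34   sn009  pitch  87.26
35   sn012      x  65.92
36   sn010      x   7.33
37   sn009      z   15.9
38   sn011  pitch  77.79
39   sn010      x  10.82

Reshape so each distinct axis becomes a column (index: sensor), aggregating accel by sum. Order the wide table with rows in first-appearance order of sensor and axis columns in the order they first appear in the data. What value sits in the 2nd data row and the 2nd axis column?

With rows in first-appearance order of sensor, row 2 is sensor=sn011. axis columns in first-appearance order: x, yaw, pitch, z; column 2 is yaw.
Long rows with sensor=sn011, axis=yaw: 59.74 + 30.79 = 90.53.

90.53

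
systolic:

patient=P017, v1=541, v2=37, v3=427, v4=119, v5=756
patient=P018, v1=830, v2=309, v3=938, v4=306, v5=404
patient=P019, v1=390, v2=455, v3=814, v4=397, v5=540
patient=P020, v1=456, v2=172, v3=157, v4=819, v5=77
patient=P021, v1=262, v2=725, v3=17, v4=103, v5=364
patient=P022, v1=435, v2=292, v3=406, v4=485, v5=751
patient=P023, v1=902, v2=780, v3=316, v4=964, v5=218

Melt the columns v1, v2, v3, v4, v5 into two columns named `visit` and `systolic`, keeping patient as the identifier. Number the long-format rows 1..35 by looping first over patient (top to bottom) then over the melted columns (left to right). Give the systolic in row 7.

309

35 rows total (7 × 5). Row 7: index ⌊(7-1)/5⌋ = 1 into patient → P018; (7-1) mod 5 = 1 into the melted columns → v2.
So row 7 is (P018, v2, 309); systolic = 309.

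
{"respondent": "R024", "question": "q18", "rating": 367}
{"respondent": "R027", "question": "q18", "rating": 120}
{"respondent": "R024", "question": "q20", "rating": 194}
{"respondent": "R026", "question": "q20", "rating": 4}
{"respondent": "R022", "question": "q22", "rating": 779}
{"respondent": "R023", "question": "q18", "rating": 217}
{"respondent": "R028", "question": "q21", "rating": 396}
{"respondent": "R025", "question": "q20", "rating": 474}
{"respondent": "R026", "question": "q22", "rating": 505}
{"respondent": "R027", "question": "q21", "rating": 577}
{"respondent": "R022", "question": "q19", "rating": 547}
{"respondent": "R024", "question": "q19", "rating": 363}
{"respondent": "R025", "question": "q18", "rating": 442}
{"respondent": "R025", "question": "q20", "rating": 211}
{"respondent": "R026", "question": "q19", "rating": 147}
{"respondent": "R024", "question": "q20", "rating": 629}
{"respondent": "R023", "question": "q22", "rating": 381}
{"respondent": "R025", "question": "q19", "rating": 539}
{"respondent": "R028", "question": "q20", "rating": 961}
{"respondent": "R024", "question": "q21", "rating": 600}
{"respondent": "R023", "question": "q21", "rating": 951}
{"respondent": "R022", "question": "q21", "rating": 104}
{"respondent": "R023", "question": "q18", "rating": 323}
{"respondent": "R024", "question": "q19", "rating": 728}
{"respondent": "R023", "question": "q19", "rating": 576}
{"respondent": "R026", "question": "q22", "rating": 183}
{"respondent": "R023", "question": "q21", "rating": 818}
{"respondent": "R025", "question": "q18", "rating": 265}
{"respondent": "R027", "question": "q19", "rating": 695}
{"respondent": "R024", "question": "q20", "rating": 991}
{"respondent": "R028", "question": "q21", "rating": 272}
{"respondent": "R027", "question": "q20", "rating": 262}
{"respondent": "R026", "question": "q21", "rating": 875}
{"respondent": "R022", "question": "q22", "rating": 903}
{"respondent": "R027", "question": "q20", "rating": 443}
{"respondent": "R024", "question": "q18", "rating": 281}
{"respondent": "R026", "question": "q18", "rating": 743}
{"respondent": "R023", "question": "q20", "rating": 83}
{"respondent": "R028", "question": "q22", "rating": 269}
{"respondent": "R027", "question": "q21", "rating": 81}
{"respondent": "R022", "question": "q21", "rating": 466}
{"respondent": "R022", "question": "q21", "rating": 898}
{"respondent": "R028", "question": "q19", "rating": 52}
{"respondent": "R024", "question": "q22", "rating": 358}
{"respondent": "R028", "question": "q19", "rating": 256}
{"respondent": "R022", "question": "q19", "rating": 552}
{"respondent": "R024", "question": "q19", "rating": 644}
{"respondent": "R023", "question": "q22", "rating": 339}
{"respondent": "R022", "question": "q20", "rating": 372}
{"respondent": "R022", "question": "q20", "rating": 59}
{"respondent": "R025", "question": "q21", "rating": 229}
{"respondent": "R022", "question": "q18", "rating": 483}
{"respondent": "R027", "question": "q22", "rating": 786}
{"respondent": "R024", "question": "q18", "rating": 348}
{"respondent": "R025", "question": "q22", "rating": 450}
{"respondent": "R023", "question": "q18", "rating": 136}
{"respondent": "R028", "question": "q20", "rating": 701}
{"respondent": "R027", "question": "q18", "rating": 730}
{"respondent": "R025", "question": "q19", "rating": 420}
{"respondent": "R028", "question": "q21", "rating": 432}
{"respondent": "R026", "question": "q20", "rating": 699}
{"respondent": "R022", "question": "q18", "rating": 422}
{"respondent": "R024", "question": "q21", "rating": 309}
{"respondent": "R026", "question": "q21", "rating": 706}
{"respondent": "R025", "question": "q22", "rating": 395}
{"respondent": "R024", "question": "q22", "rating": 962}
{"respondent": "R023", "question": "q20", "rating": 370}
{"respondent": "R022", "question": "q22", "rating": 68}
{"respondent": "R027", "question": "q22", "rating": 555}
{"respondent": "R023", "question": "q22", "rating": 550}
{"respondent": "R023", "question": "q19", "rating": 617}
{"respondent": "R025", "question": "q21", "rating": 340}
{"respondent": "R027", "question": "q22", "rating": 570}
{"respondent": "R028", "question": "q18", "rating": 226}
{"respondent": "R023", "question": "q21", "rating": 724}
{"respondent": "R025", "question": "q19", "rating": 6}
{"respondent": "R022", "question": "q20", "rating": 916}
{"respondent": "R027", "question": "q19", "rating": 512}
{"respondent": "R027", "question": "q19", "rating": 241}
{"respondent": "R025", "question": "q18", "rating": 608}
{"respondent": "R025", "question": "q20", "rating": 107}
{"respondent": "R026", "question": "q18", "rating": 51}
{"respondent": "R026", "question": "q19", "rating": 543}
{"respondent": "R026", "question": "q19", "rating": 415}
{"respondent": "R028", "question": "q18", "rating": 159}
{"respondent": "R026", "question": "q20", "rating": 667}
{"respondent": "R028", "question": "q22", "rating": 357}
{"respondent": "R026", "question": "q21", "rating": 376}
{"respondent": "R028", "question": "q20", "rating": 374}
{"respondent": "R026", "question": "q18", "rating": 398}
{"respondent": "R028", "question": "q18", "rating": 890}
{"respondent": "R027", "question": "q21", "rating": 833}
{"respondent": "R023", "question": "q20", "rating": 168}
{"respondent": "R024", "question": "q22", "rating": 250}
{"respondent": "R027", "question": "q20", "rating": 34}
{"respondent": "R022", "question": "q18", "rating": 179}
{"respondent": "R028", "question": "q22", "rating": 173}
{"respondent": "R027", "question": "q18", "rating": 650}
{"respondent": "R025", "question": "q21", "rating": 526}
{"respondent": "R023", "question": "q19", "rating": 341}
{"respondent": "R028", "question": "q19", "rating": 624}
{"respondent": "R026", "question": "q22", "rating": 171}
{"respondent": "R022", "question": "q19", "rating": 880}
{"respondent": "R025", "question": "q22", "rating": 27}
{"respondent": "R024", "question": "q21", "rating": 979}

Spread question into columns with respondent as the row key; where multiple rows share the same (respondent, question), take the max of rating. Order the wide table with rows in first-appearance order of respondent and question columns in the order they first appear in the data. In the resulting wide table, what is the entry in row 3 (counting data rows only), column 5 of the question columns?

With rows in first-appearance order of respondent, row 3 is respondent=R026. question columns in first-appearance order: q18, q20, q22, q21, q19; column 5 is q19.
Long rows with respondent=R026, question=q19: max(147, 543, 415) = 543.

543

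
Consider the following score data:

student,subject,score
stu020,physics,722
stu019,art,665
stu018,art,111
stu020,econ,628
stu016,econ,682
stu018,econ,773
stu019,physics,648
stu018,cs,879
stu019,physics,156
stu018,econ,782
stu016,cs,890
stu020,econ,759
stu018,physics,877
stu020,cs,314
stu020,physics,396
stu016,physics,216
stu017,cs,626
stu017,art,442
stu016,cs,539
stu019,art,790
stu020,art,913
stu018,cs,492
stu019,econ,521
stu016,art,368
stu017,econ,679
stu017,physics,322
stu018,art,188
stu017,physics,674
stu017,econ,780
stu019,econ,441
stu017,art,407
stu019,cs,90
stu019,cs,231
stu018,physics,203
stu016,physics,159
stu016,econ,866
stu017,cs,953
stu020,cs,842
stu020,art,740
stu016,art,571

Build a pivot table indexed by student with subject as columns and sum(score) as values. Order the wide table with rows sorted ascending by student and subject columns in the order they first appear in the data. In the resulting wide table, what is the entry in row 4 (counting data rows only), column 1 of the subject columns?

804

With rows sorted ascending by student, row 4 is student=stu019. subject columns in first-appearance order: physics, art, econ, cs; column 1 is physics.
Long rows with student=stu019, subject=physics: 648 + 156 = 804.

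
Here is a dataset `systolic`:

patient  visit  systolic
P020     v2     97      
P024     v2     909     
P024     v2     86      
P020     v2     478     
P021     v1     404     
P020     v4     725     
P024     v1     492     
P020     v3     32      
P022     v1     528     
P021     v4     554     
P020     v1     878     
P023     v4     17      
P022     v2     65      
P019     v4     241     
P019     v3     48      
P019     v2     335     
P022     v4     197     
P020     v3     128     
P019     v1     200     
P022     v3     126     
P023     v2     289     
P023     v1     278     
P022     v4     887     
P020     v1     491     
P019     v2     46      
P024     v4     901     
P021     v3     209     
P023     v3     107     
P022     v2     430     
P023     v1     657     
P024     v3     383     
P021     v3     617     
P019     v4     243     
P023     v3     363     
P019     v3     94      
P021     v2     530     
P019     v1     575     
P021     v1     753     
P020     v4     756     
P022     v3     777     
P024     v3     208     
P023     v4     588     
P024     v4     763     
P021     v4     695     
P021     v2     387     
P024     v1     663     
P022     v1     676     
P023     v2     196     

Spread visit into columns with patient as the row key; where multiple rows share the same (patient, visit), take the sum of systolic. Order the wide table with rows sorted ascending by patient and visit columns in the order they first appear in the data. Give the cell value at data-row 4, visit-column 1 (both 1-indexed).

With rows sorted ascending by patient, row 4 is patient=P022. visit columns in first-appearance order: v2, v1, v4, v3; column 1 is v2.
Long rows with patient=P022, visit=v2: 65 + 430 = 495.

495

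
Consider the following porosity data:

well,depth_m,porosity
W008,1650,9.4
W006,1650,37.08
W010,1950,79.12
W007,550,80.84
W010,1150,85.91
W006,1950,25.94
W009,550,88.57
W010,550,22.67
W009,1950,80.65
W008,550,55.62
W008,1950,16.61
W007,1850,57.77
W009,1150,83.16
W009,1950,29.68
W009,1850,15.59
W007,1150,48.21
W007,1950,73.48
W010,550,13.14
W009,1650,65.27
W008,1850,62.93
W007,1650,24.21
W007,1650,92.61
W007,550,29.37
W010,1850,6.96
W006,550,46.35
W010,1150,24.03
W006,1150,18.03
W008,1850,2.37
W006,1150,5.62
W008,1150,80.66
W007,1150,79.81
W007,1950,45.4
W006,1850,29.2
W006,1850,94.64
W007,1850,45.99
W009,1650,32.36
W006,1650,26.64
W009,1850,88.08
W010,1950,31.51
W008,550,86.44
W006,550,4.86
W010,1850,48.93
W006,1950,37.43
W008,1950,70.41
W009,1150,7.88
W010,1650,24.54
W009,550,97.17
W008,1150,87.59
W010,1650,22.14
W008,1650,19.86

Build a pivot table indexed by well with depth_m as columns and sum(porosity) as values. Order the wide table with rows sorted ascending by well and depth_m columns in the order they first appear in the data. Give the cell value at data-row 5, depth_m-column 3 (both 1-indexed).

35.81

With rows sorted ascending by well, row 5 is well=W010. depth_m columns in first-appearance order: 1650, 1950, 550, 1150, 1850; column 3 is 550.
Long rows with well=W010, depth_m=550: 22.67 + 13.14 = 35.81.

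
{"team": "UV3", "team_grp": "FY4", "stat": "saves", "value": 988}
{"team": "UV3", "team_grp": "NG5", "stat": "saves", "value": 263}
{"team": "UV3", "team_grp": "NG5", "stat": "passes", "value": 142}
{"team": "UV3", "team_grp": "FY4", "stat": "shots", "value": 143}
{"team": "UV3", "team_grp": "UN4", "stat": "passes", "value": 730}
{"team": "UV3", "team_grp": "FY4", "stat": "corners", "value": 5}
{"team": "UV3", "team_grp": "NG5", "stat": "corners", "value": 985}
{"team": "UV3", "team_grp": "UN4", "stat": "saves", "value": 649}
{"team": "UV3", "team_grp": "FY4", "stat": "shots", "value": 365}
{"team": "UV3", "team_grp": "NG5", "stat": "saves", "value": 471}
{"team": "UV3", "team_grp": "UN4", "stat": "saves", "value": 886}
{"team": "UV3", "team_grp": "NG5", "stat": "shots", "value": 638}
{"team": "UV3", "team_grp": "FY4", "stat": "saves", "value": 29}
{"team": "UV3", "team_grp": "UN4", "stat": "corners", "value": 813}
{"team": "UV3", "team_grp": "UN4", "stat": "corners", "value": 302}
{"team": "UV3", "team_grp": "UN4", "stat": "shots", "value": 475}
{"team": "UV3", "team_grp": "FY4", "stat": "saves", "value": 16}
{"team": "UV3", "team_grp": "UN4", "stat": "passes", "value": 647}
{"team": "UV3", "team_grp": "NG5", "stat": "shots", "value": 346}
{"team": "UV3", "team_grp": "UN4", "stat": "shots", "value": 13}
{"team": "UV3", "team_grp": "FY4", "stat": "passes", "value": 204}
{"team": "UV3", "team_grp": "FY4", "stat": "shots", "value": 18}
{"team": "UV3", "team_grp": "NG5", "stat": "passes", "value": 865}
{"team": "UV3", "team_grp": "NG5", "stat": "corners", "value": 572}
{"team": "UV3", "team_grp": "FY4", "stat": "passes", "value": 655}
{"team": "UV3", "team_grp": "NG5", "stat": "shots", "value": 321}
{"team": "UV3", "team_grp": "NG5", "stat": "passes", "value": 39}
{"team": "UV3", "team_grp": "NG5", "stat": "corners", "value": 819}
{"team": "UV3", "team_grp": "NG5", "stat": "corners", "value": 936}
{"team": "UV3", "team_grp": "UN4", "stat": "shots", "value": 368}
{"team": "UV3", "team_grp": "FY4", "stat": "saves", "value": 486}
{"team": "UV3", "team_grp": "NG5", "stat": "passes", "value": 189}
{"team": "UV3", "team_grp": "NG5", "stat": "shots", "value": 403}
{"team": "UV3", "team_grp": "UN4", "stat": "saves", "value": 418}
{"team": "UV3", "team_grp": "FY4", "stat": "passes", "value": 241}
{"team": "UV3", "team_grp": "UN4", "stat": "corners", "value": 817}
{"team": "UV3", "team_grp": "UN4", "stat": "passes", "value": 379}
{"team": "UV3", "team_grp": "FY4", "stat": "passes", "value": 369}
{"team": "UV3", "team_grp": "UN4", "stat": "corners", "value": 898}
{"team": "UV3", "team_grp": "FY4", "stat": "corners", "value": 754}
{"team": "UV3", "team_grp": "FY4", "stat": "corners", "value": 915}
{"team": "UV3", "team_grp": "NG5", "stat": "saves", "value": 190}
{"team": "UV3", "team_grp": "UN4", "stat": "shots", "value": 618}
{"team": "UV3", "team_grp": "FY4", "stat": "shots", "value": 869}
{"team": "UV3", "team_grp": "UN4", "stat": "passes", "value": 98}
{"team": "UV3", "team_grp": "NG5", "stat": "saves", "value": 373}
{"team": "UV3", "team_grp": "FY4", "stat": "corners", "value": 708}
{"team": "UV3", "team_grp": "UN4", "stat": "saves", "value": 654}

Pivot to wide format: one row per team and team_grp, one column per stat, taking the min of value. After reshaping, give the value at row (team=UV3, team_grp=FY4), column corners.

5

Rows with team=UV3, team_grp=FY4 and stat=corners: value values are 5, 754, 915, 708.
min(5, 754, 915, 708) = 5.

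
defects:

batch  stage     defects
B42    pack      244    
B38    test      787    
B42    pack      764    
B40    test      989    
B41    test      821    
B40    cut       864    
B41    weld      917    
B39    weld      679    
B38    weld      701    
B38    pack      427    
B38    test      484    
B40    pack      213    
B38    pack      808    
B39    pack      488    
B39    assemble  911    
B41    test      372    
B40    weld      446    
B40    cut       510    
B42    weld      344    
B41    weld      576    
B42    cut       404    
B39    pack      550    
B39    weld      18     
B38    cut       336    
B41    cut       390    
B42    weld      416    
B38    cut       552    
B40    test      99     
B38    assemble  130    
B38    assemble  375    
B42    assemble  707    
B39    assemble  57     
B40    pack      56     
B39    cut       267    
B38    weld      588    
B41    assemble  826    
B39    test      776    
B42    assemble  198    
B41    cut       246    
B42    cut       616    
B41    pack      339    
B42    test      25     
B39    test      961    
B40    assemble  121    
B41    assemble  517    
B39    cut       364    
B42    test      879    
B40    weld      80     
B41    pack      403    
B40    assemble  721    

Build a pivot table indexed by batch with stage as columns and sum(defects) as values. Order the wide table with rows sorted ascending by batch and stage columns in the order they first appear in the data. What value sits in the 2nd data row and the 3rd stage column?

631

With rows sorted ascending by batch, row 2 is batch=B39. stage columns in first-appearance order: pack, test, cut, weld, assemble; column 3 is cut.
Long rows with batch=B39, stage=cut: 267 + 364 = 631.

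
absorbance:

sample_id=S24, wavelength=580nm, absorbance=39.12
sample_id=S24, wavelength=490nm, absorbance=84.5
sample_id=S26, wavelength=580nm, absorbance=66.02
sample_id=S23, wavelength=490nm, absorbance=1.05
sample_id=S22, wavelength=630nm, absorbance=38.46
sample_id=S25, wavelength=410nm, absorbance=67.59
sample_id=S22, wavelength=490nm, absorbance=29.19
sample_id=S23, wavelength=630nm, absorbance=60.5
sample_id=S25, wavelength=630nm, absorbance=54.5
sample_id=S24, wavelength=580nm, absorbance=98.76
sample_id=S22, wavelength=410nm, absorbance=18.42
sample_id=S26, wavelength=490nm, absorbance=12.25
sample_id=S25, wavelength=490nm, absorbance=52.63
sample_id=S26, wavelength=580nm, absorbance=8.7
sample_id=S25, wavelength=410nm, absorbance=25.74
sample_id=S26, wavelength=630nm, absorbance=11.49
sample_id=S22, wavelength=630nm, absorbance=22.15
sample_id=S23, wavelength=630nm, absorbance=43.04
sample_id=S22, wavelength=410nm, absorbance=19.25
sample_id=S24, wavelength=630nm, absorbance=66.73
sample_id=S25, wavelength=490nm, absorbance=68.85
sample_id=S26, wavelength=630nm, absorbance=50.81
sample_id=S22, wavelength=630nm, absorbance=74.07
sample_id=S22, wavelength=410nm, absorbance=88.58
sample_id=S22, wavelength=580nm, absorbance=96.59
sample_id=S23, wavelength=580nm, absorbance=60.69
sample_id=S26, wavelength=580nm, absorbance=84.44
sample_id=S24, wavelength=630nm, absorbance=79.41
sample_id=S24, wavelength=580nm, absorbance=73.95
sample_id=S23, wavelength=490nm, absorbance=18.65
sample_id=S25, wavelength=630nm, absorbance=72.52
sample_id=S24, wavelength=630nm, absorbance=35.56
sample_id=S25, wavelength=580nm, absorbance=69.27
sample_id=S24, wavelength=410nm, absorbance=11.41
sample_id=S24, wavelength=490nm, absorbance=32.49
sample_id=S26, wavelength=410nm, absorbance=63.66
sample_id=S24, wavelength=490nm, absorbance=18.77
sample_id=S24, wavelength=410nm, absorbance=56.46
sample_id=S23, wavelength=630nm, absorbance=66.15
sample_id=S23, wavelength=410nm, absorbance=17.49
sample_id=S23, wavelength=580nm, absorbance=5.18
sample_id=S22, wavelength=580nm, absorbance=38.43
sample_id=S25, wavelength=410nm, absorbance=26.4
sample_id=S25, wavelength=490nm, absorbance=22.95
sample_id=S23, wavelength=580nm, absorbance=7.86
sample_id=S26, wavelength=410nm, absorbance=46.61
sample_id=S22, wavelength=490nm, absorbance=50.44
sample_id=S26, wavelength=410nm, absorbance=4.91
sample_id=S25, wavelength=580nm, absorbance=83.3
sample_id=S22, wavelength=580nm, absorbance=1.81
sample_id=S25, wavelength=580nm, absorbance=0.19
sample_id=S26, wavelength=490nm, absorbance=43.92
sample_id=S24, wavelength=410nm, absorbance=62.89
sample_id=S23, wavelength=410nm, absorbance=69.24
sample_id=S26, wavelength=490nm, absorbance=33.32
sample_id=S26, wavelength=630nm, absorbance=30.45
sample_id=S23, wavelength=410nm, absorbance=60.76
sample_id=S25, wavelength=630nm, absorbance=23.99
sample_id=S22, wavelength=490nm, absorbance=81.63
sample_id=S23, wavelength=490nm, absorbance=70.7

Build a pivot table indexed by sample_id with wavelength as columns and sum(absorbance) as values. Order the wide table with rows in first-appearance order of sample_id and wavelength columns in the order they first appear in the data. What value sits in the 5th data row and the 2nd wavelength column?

144.43

With rows in first-appearance order of sample_id, row 5 is sample_id=S25. wavelength columns in first-appearance order: 580nm, 490nm, 630nm, 410nm; column 2 is 490nm.
Long rows with sample_id=S25, wavelength=490nm: 52.63 + 68.85 + 22.95 = 144.43.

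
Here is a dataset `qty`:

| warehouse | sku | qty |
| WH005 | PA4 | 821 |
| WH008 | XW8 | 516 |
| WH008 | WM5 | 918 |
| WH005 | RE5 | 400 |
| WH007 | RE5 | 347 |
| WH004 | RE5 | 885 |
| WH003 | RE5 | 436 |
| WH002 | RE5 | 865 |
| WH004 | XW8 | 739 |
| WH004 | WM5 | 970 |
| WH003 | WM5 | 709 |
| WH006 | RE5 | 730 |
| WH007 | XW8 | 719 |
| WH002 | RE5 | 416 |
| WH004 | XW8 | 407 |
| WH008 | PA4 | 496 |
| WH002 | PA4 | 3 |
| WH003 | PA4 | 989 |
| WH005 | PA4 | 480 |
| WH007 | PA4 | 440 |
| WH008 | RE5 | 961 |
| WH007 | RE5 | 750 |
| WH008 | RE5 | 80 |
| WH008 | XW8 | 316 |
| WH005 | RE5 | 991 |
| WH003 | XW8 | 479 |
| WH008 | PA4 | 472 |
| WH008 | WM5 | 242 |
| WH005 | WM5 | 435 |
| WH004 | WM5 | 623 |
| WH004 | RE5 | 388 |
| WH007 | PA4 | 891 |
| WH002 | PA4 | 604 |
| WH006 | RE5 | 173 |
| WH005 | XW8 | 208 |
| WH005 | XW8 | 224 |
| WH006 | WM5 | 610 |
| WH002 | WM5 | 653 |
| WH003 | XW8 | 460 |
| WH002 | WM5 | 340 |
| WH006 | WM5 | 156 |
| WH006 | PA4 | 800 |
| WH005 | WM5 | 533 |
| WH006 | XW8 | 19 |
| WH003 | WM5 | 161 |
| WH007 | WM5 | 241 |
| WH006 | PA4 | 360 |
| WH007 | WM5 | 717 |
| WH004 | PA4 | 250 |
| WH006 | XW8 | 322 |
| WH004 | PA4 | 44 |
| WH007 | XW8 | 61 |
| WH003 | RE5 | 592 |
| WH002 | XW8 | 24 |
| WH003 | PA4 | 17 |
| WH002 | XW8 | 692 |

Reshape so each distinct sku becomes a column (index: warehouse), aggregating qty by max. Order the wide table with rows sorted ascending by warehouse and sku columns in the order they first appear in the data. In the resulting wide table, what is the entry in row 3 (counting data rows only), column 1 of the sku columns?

With rows sorted ascending by warehouse, row 3 is warehouse=WH004. sku columns in first-appearance order: PA4, XW8, WM5, RE5; column 1 is PA4.
Long rows with warehouse=WH004, sku=PA4: max(250, 44) = 250.

250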